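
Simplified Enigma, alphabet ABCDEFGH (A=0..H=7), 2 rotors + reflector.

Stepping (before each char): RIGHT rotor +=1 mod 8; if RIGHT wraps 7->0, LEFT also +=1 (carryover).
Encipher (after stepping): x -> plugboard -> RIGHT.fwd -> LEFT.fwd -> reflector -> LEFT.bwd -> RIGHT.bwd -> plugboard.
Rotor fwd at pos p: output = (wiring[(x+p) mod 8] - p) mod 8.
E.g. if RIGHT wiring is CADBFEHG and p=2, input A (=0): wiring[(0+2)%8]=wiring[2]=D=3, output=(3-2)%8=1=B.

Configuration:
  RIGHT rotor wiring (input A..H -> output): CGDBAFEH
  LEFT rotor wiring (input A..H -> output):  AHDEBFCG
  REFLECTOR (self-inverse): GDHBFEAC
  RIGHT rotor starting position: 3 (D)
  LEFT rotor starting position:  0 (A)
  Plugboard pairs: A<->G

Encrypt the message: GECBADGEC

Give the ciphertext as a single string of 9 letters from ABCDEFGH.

Answer: FFAHBHBGD

Derivation:
Char 1 ('G'): step: R->4, L=0; G->plug->A->R->E->L->B->refl->D->L'->C->R'->F->plug->F
Char 2 ('E'): step: R->5, L=0; E->plug->E->R->B->L->H->refl->C->L'->G->R'->F->plug->F
Char 3 ('C'): step: R->6, L=0; C->plug->C->R->E->L->B->refl->D->L'->C->R'->G->plug->A
Char 4 ('B'): step: R->7, L=0; B->plug->B->R->D->L->E->refl->F->L'->F->R'->H->plug->H
Char 5 ('A'): step: R->0, L->1 (L advanced); A->plug->G->R->E->L->E->refl->F->L'->G->R'->B->plug->B
Char 6 ('D'): step: R->1, L=1; D->plug->D->R->H->L->H->refl->C->L'->B->R'->H->plug->H
Char 7 ('G'): step: R->2, L=1; G->plug->A->R->B->L->C->refl->H->L'->H->R'->B->plug->B
Char 8 ('E'): step: R->3, L=1; E->plug->E->R->E->L->E->refl->F->L'->G->R'->A->plug->G
Char 9 ('C'): step: R->4, L=1; C->plug->C->R->A->L->G->refl->A->L'->D->R'->D->plug->D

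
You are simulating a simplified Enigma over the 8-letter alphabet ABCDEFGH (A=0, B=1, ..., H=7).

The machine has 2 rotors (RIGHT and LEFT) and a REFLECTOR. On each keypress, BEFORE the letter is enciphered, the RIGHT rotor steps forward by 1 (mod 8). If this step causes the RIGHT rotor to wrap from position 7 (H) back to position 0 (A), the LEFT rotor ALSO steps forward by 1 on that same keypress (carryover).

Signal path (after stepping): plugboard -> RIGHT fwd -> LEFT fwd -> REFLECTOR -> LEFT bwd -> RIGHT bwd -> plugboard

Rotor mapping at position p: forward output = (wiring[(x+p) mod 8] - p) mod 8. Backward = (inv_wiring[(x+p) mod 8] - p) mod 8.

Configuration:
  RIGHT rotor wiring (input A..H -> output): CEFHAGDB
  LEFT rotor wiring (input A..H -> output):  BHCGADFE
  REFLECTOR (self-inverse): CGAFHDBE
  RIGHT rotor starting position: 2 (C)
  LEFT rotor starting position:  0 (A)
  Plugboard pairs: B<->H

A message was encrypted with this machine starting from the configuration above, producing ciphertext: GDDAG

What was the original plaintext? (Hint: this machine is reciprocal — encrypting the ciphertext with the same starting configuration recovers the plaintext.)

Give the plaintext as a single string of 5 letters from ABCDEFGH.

Char 1 ('G'): step: R->3, L=0; G->plug->G->R->B->L->H->refl->E->L'->H->R'->F->plug->F
Char 2 ('D'): step: R->4, L=0; D->plug->D->R->F->L->D->refl->F->L'->G->R'->E->plug->E
Char 3 ('D'): step: R->5, L=0; D->plug->D->R->F->L->D->refl->F->L'->G->R'->B->plug->H
Char 4 ('A'): step: R->6, L=0; A->plug->A->R->F->L->D->refl->F->L'->G->R'->D->plug->D
Char 5 ('G'): step: R->7, L=0; G->plug->G->R->H->L->E->refl->H->L'->B->R'->F->plug->F

Answer: FEHDF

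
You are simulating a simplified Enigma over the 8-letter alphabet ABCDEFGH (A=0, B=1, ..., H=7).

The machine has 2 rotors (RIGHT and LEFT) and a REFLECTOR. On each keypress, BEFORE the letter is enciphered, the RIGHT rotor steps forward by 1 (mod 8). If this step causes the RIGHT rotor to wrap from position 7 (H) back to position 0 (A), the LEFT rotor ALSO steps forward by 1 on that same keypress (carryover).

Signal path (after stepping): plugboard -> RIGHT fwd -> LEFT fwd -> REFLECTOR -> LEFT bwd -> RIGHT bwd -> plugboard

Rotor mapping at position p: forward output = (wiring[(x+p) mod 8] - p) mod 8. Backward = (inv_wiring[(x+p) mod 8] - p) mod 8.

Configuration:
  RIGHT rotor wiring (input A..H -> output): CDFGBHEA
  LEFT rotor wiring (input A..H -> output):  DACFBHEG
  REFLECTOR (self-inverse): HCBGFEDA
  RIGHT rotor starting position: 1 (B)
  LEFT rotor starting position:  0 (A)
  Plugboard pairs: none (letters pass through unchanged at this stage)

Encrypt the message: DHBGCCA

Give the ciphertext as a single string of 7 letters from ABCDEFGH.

Answer: HCEDBFD

Derivation:
Char 1 ('D'): step: R->2, L=0; D->plug->D->R->F->L->H->refl->A->L'->B->R'->H->plug->H
Char 2 ('H'): step: R->3, L=0; H->plug->H->R->C->L->C->refl->B->L'->E->R'->C->plug->C
Char 3 ('B'): step: R->4, L=0; B->plug->B->R->D->L->F->refl->E->L'->G->R'->E->plug->E
Char 4 ('G'): step: R->5, L=0; G->plug->G->R->B->L->A->refl->H->L'->F->R'->D->plug->D
Char 5 ('C'): step: R->6, L=0; C->plug->C->R->E->L->B->refl->C->L'->C->R'->B->plug->B
Char 6 ('C'): step: R->7, L=0; C->plug->C->R->E->L->B->refl->C->L'->C->R'->F->plug->F
Char 7 ('A'): step: R->0, L->1 (L advanced); A->plug->A->R->C->L->E->refl->F->L'->G->R'->D->plug->D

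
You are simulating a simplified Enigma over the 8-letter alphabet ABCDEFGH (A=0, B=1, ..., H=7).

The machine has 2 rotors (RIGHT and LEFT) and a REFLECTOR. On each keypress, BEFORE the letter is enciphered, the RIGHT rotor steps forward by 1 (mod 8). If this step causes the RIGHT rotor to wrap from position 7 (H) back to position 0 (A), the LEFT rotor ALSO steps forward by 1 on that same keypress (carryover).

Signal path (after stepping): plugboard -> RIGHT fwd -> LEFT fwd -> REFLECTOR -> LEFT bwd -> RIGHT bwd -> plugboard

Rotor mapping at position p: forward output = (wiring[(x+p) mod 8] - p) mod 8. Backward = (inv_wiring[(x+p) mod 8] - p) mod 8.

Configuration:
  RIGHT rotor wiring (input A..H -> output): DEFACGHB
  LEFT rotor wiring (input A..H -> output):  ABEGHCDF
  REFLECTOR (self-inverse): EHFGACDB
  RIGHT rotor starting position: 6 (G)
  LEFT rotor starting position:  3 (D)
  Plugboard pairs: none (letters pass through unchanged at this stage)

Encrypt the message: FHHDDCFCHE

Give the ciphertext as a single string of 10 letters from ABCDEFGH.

Answer: EDABEBAEEB

Derivation:
Char 1 ('F'): step: R->7, L=3; F->plug->F->R->D->L->A->refl->E->L'->B->R'->E->plug->E
Char 2 ('H'): step: R->0, L->4 (L advanced); H->plug->H->R->B->L->G->refl->D->L'->A->R'->D->plug->D
Char 3 ('H'): step: R->1, L=4; H->plug->H->R->C->L->H->refl->B->L'->D->R'->A->plug->A
Char 4 ('D'): step: R->2, L=4; D->plug->D->R->E->L->E->refl->A->L'->G->R'->B->plug->B
Char 5 ('D'): step: R->3, L=4; D->plug->D->R->E->L->E->refl->A->L'->G->R'->E->plug->E
Char 6 ('C'): step: R->4, L=4; C->plug->C->R->D->L->B->refl->H->L'->C->R'->B->plug->B
Char 7 ('F'): step: R->5, L=4; F->plug->F->R->A->L->D->refl->G->L'->B->R'->A->plug->A
Char 8 ('C'): step: R->6, L=4; C->plug->C->R->F->L->F->refl->C->L'->H->R'->E->plug->E
Char 9 ('H'): step: R->7, L=4; H->plug->H->R->A->L->D->refl->G->L'->B->R'->E->plug->E
Char 10 ('E'): step: R->0, L->5 (L advanced); E->plug->E->R->C->L->A->refl->E->L'->E->R'->B->plug->B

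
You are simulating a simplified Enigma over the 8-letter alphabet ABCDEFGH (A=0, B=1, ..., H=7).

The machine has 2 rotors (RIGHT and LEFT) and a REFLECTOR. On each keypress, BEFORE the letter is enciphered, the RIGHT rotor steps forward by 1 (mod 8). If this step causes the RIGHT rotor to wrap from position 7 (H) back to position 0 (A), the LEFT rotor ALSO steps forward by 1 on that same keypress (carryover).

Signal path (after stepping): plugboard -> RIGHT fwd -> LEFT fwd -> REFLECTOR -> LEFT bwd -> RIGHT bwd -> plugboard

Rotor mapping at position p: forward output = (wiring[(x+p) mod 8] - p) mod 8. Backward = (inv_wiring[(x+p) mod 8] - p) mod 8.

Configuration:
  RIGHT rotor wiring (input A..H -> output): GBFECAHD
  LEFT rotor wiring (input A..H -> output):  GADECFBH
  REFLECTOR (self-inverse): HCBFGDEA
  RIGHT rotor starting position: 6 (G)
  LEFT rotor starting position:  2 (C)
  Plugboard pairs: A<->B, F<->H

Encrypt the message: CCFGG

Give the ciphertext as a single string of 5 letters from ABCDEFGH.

Char 1 ('C'): step: R->7, L=2; C->plug->C->R->C->L->A->refl->H->L'->E->R'->A->plug->B
Char 2 ('C'): step: R->0, L->3 (L advanced); C->plug->C->R->F->L->D->refl->F->L'->G->R'->A->plug->B
Char 3 ('F'): step: R->1, L=3; F->plug->H->R->F->L->D->refl->F->L'->G->R'->F->plug->H
Char 4 ('G'): step: R->2, L=3; G->plug->G->R->E->L->E->refl->G->L'->D->R'->A->plug->B
Char 5 ('G'): step: R->3, L=3; G->plug->G->R->G->L->F->refl->D->L'->F->R'->C->plug->C

Answer: BBHBC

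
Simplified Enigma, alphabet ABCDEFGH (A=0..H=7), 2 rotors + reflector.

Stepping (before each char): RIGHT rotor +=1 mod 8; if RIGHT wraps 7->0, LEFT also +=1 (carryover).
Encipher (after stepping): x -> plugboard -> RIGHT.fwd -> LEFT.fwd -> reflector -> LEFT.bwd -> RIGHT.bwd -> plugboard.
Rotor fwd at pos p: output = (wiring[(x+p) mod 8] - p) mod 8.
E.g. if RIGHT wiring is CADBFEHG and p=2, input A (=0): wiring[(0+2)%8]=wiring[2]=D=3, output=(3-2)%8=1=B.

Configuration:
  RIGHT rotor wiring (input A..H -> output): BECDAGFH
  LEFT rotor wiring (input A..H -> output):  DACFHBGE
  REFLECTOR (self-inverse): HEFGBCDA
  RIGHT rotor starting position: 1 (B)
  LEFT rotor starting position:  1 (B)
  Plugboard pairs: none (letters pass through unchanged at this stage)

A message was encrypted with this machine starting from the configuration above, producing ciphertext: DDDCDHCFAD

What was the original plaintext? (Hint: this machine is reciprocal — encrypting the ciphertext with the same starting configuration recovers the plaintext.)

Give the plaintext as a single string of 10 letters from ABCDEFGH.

Char 1 ('D'): step: R->2, L=1; D->plug->D->R->E->L->A->refl->H->L'->A->R'->A->plug->A
Char 2 ('D'): step: R->3, L=1; D->plug->D->R->C->L->E->refl->B->L'->B->R'->G->plug->G
Char 3 ('D'): step: R->4, L=1; D->plug->D->R->D->L->G->refl->D->L'->G->R'->G->plug->G
Char 4 ('C'): step: R->5, L=1; C->plug->C->R->C->L->E->refl->B->L'->B->R'->A->plug->A
Char 5 ('D'): step: R->6, L=1; D->plug->D->R->G->L->D->refl->G->L'->D->R'->C->plug->C
Char 6 ('H'): step: R->7, L=1; H->plug->H->R->G->L->D->refl->G->L'->D->R'->D->plug->D
Char 7 ('C'): step: R->0, L->2 (L advanced); C->plug->C->R->C->L->F->refl->C->L'->F->R'->G->plug->G
Char 8 ('F'): step: R->1, L=2; F->plug->F->R->E->L->E->refl->B->L'->G->R'->G->plug->G
Char 9 ('A'): step: R->2, L=2; A->plug->A->R->A->L->A->refl->H->L'->D->R'->E->plug->E
Char 10 ('D'): step: R->3, L=2; D->plug->D->R->C->L->F->refl->C->L'->F->R'->B->plug->B

Answer: AGGACDGGEB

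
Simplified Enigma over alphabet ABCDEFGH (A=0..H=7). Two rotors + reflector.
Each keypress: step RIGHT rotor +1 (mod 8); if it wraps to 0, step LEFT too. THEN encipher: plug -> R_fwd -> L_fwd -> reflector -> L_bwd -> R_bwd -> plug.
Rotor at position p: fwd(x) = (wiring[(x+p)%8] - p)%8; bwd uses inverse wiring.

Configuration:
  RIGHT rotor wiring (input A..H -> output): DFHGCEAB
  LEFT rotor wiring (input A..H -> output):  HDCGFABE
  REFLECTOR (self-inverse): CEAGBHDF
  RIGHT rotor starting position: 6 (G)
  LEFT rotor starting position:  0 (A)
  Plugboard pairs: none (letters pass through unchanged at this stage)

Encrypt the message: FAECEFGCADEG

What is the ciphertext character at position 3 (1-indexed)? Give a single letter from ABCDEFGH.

Char 1 ('F'): step: R->7, L=0; F->plug->F->R->D->L->G->refl->D->L'->B->R'->H->plug->H
Char 2 ('A'): step: R->0, L->1 (L advanced); A->plug->A->R->D->L->E->refl->B->L'->B->R'->H->plug->H
Char 3 ('E'): step: R->1, L=1; E->plug->E->R->D->L->E->refl->B->L'->B->R'->D->plug->D

D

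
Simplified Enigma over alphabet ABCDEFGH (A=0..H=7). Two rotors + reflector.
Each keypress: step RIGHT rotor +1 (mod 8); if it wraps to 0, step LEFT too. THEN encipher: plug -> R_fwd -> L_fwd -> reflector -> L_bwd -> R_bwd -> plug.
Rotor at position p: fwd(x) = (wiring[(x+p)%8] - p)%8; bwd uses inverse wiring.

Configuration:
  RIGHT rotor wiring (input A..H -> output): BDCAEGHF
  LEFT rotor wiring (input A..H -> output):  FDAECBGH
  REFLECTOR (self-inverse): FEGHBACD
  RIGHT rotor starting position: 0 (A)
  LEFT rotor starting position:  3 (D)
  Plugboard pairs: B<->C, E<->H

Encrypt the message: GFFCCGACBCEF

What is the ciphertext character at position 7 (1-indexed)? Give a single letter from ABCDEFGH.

Char 1 ('G'): step: R->1, L=3; G->plug->G->R->E->L->E->refl->B->L'->A->R'->H->plug->E
Char 2 ('F'): step: R->2, L=3; F->plug->F->R->D->L->D->refl->H->L'->B->R'->H->plug->E
Char 3 ('F'): step: R->3, L=3; F->plug->F->R->G->L->A->refl->F->L'->H->R'->H->plug->E
Char 4 ('C'): step: R->4, L=3; C->plug->B->R->C->L->G->refl->C->L'->F->R'->E->plug->H
Char 5 ('C'): step: R->5, L=3; C->plug->B->R->C->L->G->refl->C->L'->F->R'->F->plug->F
Char 6 ('G'): step: R->6, L=3; G->plug->G->R->G->L->A->refl->F->L'->H->R'->B->plug->C
Char 7 ('A'): step: R->7, L=3; A->plug->A->R->G->L->A->refl->F->L'->H->R'->G->plug->G

G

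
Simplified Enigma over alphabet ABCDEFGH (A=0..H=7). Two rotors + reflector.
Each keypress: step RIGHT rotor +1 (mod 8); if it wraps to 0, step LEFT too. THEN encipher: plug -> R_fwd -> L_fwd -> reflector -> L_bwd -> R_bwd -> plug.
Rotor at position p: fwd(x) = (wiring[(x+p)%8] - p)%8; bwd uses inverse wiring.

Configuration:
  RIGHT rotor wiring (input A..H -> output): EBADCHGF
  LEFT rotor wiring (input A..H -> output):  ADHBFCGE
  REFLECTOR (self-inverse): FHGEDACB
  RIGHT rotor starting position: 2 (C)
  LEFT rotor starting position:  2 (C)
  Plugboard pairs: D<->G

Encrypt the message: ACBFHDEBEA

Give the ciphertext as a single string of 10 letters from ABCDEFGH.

Answer: GDGCGHFCCF

Derivation:
Char 1 ('A'): step: R->3, L=2; A->plug->A->R->A->L->F->refl->A->L'->D->R'->D->plug->G
Char 2 ('C'): step: R->4, L=2; C->plug->C->R->C->L->D->refl->E->L'->E->R'->G->plug->D
Char 3 ('B'): step: R->5, L=2; B->plug->B->R->B->L->H->refl->B->L'->H->R'->D->plug->G
Char 4 ('F'): step: R->6, L=2; F->plug->F->R->F->L->C->refl->G->L'->G->R'->C->plug->C
Char 5 ('H'): step: R->7, L=2; H->plug->H->R->H->L->B->refl->H->L'->B->R'->D->plug->G
Char 6 ('D'): step: R->0, L->3 (L advanced); D->plug->G->R->G->L->A->refl->F->L'->F->R'->H->plug->H
Char 7 ('E'): step: R->1, L=3; E->plug->E->R->G->L->A->refl->F->L'->F->R'->F->plug->F
Char 8 ('B'): step: R->2, L=3; B->plug->B->R->B->L->C->refl->G->L'->A->R'->C->plug->C
Char 9 ('E'): step: R->3, L=3; E->plug->E->R->C->L->H->refl->B->L'->E->R'->C->plug->C
Char 10 ('A'): step: R->4, L=3; A->plug->A->R->G->L->A->refl->F->L'->F->R'->F->plug->F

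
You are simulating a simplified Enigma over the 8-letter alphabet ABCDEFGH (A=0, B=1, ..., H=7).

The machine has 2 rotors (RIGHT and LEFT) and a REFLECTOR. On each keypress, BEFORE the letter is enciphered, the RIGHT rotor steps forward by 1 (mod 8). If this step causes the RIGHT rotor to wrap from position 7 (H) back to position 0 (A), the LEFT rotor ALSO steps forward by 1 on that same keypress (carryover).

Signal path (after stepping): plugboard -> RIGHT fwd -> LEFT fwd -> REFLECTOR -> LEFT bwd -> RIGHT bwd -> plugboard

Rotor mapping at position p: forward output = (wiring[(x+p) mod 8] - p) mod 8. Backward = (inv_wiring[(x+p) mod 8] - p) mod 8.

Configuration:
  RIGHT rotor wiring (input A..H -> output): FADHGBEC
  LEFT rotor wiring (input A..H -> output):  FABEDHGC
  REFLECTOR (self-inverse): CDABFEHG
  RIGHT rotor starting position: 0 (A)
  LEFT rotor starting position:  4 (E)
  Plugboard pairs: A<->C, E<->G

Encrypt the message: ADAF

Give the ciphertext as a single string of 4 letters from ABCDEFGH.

Answer: DGEG

Derivation:
Char 1 ('A'): step: R->1, L=4; A->plug->C->R->G->L->F->refl->E->L'->F->R'->D->plug->D
Char 2 ('D'): step: R->2, L=4; D->plug->D->R->H->L->A->refl->C->L'->C->R'->E->plug->G
Char 3 ('A'): step: R->3, L=4; A->plug->C->R->G->L->F->refl->E->L'->F->R'->G->plug->E
Char 4 ('F'): step: R->4, L=4; F->plug->F->R->E->L->B->refl->D->L'->B->R'->E->plug->G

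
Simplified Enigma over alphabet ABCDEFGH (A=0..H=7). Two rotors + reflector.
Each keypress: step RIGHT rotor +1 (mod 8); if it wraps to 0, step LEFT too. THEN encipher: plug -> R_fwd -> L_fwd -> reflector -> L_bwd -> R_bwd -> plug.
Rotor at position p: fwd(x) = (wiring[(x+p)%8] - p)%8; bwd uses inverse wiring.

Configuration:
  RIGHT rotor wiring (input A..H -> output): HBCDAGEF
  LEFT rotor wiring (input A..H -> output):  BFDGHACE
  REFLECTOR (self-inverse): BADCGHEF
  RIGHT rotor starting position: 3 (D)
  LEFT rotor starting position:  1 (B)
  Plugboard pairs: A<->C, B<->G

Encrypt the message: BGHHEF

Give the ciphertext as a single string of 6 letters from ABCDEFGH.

Answer: DFDBBG

Derivation:
Char 1 ('B'): step: R->4, L=1; B->plug->G->R->G->L->D->refl->C->L'->B->R'->D->plug->D
Char 2 ('G'): step: R->5, L=1; G->plug->B->R->H->L->A->refl->B->L'->F->R'->F->plug->F
Char 3 ('H'): step: R->6, L=1; H->plug->H->R->A->L->E->refl->G->L'->D->R'->D->plug->D
Char 4 ('H'): step: R->7, L=1; H->plug->H->R->F->L->B->refl->A->L'->H->R'->G->plug->B
Char 5 ('E'): step: R->0, L->2 (L advanced); E->plug->E->R->A->L->B->refl->A->L'->E->R'->G->plug->B
Char 6 ('F'): step: R->1, L=2; F->plug->F->R->D->L->G->refl->E->L'->B->R'->B->plug->G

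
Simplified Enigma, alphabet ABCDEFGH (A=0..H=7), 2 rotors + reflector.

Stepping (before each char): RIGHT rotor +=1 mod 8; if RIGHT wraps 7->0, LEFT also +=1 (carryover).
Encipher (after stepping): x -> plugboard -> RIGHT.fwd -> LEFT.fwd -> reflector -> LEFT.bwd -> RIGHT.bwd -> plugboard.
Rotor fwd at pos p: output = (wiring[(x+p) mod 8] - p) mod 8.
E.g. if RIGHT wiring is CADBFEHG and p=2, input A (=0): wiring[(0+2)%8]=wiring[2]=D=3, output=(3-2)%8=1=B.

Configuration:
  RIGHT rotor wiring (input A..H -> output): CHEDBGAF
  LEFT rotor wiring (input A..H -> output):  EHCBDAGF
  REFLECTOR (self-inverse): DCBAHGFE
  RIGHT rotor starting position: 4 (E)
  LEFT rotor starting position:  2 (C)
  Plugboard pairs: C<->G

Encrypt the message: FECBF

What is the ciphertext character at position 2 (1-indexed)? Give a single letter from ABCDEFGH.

Char 1 ('F'): step: R->5, L=2; F->plug->F->R->H->L->F->refl->G->L'->D->R'->B->plug->B
Char 2 ('E'): step: R->6, L=2; E->plug->E->R->G->L->C->refl->B->L'->C->R'->A->plug->A

A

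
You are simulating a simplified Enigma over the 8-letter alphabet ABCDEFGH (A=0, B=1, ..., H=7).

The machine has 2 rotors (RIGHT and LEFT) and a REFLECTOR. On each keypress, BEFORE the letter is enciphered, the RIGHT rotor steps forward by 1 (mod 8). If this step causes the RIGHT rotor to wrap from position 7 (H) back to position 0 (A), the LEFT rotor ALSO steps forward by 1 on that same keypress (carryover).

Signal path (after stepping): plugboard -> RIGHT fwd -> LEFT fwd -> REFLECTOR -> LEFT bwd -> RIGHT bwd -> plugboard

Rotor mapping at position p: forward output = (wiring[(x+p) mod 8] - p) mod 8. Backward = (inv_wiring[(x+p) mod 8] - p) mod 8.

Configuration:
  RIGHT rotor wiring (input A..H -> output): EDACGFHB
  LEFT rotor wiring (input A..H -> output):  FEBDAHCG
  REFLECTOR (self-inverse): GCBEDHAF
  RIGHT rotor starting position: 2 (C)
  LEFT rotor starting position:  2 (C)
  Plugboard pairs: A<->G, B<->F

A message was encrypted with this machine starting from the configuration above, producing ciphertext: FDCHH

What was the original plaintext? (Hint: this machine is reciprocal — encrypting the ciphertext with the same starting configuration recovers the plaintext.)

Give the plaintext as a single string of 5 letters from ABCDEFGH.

Char 1 ('F'): step: R->3, L=2; F->plug->B->R->D->L->F->refl->H->L'->A->R'->G->plug->A
Char 2 ('D'): step: R->4, L=2; D->plug->D->R->F->L->E->refl->D->L'->G->R'->H->plug->H
Char 3 ('C'): step: R->5, L=2; C->plug->C->R->E->L->A->refl->G->L'->C->R'->B->plug->F
Char 4 ('H'): step: R->6, L=2; H->plug->H->R->H->L->C->refl->B->L'->B->R'->A->plug->G
Char 5 ('H'): step: R->7, L=2; H->plug->H->R->A->L->H->refl->F->L'->D->R'->E->plug->E

Answer: AHFGE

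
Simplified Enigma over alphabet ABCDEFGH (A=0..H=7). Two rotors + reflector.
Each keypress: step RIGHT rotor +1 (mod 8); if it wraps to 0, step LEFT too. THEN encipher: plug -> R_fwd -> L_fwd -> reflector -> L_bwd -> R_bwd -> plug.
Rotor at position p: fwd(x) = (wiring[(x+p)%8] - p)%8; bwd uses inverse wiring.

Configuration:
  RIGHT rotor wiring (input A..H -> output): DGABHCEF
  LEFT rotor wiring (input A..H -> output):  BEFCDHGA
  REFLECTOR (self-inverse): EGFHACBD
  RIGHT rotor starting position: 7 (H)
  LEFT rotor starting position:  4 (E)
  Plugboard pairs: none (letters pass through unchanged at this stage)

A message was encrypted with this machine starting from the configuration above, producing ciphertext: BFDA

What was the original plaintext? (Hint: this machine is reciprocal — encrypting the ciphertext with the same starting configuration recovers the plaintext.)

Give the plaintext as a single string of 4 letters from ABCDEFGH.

Answer: CAAF

Derivation:
Char 1 ('B'): step: R->0, L->5 (L advanced); B->plug->B->R->G->L->F->refl->C->L'->A->R'->C->plug->C
Char 2 ('F'): step: R->1, L=5; F->plug->F->R->D->L->E->refl->A->L'->F->R'->A->plug->A
Char 3 ('D'): step: R->2, L=5; D->plug->D->R->A->L->C->refl->F->L'->G->R'->A->plug->A
Char 4 ('A'): step: R->3, L=5; A->plug->A->R->G->L->F->refl->C->L'->A->R'->F->plug->F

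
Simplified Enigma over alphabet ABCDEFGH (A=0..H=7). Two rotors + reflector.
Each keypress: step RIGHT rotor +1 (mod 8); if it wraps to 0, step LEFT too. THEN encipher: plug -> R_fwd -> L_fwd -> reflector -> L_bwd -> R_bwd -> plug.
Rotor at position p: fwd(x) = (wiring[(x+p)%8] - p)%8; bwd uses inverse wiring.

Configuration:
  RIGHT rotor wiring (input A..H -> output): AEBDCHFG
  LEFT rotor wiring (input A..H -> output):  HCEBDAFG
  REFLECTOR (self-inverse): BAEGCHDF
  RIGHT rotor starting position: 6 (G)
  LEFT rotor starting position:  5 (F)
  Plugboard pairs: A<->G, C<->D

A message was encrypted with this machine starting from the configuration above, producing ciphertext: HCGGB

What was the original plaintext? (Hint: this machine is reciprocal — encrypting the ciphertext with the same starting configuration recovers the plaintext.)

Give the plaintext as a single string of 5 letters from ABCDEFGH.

Answer: FFHEE

Derivation:
Char 1 ('H'): step: R->7, L=5; H->plug->H->R->G->L->E->refl->C->L'->D->R'->F->plug->F
Char 2 ('C'): step: R->0, L->6 (L advanced); C->plug->D->R->D->L->E->refl->C->L'->H->R'->F->plug->F
Char 3 ('G'): step: R->1, L=6; G->plug->A->R->D->L->E->refl->C->L'->H->R'->H->plug->H
Char 4 ('G'): step: R->2, L=6; G->plug->A->R->H->L->C->refl->E->L'->D->R'->E->plug->E
Char 5 ('B'): step: R->3, L=6; B->plug->B->R->H->L->C->refl->E->L'->D->R'->E->plug->E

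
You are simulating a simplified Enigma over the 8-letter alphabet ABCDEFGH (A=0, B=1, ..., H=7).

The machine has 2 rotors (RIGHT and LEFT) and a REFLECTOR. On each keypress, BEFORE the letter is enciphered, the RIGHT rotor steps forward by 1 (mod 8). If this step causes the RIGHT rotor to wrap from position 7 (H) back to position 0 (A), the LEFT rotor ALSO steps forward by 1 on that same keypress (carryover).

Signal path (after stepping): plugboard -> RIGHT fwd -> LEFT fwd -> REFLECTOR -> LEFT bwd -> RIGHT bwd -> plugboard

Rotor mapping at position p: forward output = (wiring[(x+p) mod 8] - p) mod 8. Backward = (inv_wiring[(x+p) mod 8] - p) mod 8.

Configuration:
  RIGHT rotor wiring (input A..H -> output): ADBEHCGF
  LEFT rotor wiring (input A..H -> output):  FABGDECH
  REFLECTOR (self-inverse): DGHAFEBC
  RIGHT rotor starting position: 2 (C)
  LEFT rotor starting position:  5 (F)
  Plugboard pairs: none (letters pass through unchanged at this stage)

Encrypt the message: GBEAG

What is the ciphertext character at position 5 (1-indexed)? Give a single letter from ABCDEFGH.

Char 1 ('G'): step: R->3, L=5; G->plug->G->R->A->L->H->refl->C->L'->C->R'->E->plug->E
Char 2 ('B'): step: R->4, L=5; B->plug->B->R->G->L->B->refl->G->L'->H->R'->F->plug->F
Char 3 ('E'): step: R->5, L=5; E->plug->E->R->G->L->B->refl->G->L'->H->R'->G->plug->G
Char 4 ('A'): step: R->6, L=5; A->plug->A->R->A->L->H->refl->C->L'->C->R'->C->plug->C
Char 5 ('G'): step: R->7, L=5; G->plug->G->R->D->L->A->refl->D->L'->E->R'->C->plug->C

C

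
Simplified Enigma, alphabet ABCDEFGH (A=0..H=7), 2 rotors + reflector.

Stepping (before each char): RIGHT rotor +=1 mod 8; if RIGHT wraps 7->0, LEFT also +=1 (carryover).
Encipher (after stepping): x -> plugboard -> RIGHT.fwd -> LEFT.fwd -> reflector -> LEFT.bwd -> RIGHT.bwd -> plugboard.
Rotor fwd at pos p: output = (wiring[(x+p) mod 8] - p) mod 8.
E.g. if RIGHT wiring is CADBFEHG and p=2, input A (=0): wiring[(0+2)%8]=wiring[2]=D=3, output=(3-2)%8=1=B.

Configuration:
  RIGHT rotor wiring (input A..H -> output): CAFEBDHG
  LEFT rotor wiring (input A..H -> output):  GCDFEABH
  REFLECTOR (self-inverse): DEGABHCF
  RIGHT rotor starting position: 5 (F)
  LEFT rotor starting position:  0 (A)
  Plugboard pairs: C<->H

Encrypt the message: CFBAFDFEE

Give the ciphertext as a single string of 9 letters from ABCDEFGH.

Char 1 ('C'): step: R->6, L=0; C->plug->H->R->F->L->A->refl->D->L'->C->R'->D->plug->D
Char 2 ('F'): step: R->7, L=0; F->plug->F->R->C->L->D->refl->A->L'->F->R'->E->plug->E
Char 3 ('B'): step: R->0, L->1 (L advanced); B->plug->B->R->A->L->B->refl->E->L'->C->R'->A->plug->A
Char 4 ('A'): step: R->1, L=1; A->plug->A->R->H->L->F->refl->H->L'->E->R'->B->plug->B
Char 5 ('F'): step: R->2, L=1; F->plug->F->R->E->L->H->refl->F->L'->H->R'->C->plug->H
Char 6 ('D'): step: R->3, L=1; D->plug->D->R->E->L->H->refl->F->L'->H->R'->F->plug->F
Char 7 ('F'): step: R->4, L=1; F->plug->F->R->E->L->H->refl->F->L'->H->R'->B->plug->B
Char 8 ('E'): step: R->5, L=1; E->plug->E->R->D->L->D->refl->A->L'->F->R'->D->plug->D
Char 9 ('E'): step: R->6, L=1; E->plug->E->R->H->L->F->refl->H->L'->E->R'->C->plug->H

Answer: DEABHFBDH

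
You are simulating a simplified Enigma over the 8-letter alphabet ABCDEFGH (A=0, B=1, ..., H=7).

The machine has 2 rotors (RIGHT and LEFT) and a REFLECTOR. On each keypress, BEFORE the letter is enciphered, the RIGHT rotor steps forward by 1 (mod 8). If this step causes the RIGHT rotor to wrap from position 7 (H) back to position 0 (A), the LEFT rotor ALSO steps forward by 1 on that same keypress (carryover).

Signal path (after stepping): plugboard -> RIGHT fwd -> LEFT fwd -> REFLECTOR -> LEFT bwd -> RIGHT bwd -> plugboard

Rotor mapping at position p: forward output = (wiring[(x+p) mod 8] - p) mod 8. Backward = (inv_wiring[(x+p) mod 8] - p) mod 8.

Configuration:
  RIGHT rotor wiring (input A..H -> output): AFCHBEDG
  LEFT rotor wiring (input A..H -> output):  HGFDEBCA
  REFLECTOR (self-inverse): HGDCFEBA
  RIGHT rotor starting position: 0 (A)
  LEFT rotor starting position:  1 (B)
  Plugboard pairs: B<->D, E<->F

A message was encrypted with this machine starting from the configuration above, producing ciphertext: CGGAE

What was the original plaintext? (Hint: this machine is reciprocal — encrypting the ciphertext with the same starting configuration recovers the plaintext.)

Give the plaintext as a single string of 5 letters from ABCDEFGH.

Answer: AEFCA

Derivation:
Char 1 ('C'): step: R->1, L=1; C->plug->C->R->G->L->H->refl->A->L'->E->R'->A->plug->A
Char 2 ('G'): step: R->2, L=1; G->plug->G->R->G->L->H->refl->A->L'->E->R'->F->plug->E
Char 3 ('G'): step: R->3, L=1; G->plug->G->R->C->L->C->refl->D->L'->D->R'->E->plug->F
Char 4 ('A'): step: R->4, L=1; A->plug->A->R->F->L->B->refl->G->L'->H->R'->C->plug->C
Char 5 ('E'): step: R->5, L=1; E->plug->F->R->F->L->B->refl->G->L'->H->R'->A->plug->A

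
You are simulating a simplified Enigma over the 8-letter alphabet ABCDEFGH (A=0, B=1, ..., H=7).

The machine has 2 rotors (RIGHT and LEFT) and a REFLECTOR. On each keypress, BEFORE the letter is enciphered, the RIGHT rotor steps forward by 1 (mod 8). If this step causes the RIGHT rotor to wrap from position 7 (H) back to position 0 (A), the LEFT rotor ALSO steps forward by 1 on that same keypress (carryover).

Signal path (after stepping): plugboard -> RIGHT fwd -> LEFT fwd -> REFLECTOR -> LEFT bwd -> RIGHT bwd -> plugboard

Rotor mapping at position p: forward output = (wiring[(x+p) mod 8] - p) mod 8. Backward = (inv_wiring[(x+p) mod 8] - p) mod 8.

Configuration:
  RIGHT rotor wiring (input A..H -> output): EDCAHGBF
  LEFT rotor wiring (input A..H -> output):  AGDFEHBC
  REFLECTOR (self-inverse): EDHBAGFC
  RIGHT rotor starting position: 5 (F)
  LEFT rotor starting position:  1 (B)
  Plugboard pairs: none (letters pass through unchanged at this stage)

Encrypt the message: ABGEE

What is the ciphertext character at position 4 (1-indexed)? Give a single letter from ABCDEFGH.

Char 1 ('A'): step: R->6, L=1; A->plug->A->R->D->L->D->refl->B->L'->G->R'->C->plug->C
Char 2 ('B'): step: R->7, L=1; B->plug->B->R->F->L->A->refl->E->L'->C->R'->H->plug->H
Char 3 ('G'): step: R->0, L->2 (L advanced); G->plug->G->R->B->L->D->refl->B->L'->A->R'->D->plug->D
Char 4 ('E'): step: R->1, L=2; E->plug->E->R->F->L->A->refl->E->L'->H->R'->C->plug->C

C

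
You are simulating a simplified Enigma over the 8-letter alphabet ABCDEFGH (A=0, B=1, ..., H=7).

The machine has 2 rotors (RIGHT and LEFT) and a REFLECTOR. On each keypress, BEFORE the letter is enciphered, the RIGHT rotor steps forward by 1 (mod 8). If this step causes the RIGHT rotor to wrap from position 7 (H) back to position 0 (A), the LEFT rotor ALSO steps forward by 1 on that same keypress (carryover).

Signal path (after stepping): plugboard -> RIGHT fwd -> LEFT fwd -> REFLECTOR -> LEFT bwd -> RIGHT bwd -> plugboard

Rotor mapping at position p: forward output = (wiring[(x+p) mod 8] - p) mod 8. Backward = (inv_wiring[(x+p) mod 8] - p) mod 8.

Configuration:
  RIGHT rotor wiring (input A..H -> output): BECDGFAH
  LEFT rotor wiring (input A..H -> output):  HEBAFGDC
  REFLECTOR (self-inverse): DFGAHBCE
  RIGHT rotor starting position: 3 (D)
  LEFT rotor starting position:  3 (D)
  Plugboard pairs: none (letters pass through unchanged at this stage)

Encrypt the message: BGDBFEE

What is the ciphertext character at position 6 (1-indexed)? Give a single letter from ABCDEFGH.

Char 1 ('B'): step: R->4, L=3; B->plug->B->R->B->L->C->refl->G->L'->H->R'->H->plug->H
Char 2 ('G'): step: R->5, L=3; G->plug->G->R->G->L->B->refl->F->L'->A->R'->A->plug->A
Char 3 ('D'): step: R->6, L=3; D->plug->D->R->G->L->B->refl->F->L'->A->R'->G->plug->G
Char 4 ('B'): step: R->7, L=3; B->plug->B->R->C->L->D->refl->A->L'->D->R'->D->plug->D
Char 5 ('F'): step: R->0, L->4 (L advanced); F->plug->F->R->F->L->A->refl->D->L'->E->R'->B->plug->B
Char 6 ('E'): step: R->1, L=4; E->plug->E->R->E->L->D->refl->A->L'->F->R'->D->plug->D

D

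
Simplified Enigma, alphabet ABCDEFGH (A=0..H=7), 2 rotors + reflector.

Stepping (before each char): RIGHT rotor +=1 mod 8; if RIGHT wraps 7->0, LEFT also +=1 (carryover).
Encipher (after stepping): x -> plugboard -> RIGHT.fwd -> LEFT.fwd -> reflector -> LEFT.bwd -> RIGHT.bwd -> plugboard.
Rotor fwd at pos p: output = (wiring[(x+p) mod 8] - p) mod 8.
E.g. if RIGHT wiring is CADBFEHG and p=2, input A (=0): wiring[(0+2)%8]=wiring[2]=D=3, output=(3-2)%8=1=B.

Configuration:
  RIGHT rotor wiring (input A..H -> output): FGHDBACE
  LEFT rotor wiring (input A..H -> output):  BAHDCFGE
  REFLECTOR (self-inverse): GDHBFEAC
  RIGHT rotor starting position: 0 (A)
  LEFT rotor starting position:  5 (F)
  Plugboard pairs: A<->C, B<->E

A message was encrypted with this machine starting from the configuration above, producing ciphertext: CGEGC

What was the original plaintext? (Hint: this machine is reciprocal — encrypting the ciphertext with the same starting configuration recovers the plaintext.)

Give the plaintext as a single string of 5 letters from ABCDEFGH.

Char 1 ('C'): step: R->1, L=5; C->plug->A->R->F->L->C->refl->H->L'->C->R'->C->plug->A
Char 2 ('G'): step: R->2, L=5; G->plug->G->R->D->L->E->refl->F->L'->H->R'->C->plug->A
Char 3 ('E'): step: R->3, L=5; E->plug->B->R->G->L->G->refl->A->L'->A->R'->A->plug->C
Char 4 ('G'): step: R->4, L=5; G->plug->G->R->D->L->E->refl->F->L'->H->R'->H->plug->H
Char 5 ('C'): step: R->5, L=5; C->plug->A->R->D->L->E->refl->F->L'->H->R'->C->plug->A

Answer: AACHA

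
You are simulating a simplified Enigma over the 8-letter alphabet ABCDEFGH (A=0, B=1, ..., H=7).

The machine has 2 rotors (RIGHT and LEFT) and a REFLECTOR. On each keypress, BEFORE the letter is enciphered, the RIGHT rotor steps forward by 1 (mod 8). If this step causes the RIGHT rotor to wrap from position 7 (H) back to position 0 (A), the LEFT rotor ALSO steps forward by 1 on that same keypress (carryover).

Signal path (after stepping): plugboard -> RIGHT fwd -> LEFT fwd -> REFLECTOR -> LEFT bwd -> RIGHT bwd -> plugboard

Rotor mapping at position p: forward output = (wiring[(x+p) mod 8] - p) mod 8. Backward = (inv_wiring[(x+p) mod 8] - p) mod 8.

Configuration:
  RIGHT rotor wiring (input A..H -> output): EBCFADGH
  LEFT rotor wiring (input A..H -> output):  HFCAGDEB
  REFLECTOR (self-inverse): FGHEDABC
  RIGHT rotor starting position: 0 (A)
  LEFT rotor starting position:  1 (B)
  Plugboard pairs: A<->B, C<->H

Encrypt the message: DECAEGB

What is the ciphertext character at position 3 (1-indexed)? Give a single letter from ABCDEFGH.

Char 1 ('D'): step: R->1, L=1; D->plug->D->R->H->L->G->refl->B->L'->B->R'->B->plug->A
Char 2 ('E'): step: R->2, L=1; E->plug->E->R->E->L->C->refl->H->L'->C->R'->G->plug->G
Char 3 ('C'): step: R->3, L=1; C->plug->H->R->H->L->G->refl->B->L'->B->R'->F->plug->F

F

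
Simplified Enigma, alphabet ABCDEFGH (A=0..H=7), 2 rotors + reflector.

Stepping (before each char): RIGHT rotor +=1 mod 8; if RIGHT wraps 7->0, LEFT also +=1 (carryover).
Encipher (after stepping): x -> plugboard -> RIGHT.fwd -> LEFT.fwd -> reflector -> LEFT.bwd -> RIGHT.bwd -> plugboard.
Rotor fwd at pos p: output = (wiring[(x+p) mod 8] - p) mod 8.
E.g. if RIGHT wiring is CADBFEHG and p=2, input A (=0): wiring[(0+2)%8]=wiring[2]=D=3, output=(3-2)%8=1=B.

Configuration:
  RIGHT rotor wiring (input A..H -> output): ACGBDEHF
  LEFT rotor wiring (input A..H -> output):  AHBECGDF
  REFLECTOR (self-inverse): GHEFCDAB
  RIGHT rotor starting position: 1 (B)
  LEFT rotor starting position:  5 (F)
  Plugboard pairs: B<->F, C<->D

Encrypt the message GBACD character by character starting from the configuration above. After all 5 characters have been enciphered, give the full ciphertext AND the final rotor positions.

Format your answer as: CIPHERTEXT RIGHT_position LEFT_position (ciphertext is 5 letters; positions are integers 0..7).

Answer: HCDAA 6 5

Derivation:
Char 1 ('G'): step: R->2, L=5; G->plug->G->R->G->L->H->refl->B->L'->A->R'->H->plug->H
Char 2 ('B'): step: R->3, L=5; B->plug->F->R->F->L->E->refl->C->L'->E->R'->D->plug->C
Char 3 ('A'): step: R->4, L=5; A->plug->A->R->H->L->F->refl->D->L'->D->R'->C->plug->D
Char 4 ('C'): step: R->5, L=5; C->plug->D->R->D->L->D->refl->F->L'->H->R'->A->plug->A
Char 5 ('D'): step: R->6, L=5; D->plug->C->R->C->L->A->refl->G->L'->B->R'->A->plug->A
Final: ciphertext=HCDAA, RIGHT=6, LEFT=5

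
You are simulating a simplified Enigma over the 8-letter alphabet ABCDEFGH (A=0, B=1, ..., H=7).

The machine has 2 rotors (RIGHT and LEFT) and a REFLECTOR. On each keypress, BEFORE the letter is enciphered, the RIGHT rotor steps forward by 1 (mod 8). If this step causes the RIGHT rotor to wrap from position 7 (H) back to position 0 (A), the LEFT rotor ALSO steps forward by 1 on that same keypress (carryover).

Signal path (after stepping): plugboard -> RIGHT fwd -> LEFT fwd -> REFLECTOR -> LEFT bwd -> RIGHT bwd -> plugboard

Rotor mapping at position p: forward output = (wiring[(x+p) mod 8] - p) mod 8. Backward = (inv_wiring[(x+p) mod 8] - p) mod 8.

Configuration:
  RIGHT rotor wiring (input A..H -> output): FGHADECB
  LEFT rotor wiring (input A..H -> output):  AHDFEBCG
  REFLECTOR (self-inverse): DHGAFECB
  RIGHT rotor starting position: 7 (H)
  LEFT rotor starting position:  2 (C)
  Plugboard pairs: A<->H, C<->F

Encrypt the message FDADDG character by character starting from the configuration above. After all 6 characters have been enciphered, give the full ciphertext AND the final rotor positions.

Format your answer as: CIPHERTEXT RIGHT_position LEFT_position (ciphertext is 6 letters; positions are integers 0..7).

Char 1 ('F'): step: R->0, L->3 (L advanced); F->plug->C->R->H->L->A->refl->D->L'->E->R'->F->plug->C
Char 2 ('D'): step: R->1, L=3; D->plug->D->R->C->L->G->refl->C->L'->A->R'->G->plug->G
Char 3 ('A'): step: R->2, L=3; A->plug->H->R->E->L->D->refl->A->L'->H->R'->F->plug->C
Char 4 ('D'): step: R->3, L=3; D->plug->D->R->H->L->A->refl->D->L'->E->R'->H->plug->A
Char 5 ('D'): step: R->4, L=3; D->plug->D->R->F->L->F->refl->E->L'->G->R'->C->plug->F
Char 6 ('G'): step: R->5, L=3; G->plug->G->R->D->L->H->refl->B->L'->B->R'->E->plug->E
Final: ciphertext=CGCAFE, RIGHT=5, LEFT=3

Answer: CGCAFE 5 3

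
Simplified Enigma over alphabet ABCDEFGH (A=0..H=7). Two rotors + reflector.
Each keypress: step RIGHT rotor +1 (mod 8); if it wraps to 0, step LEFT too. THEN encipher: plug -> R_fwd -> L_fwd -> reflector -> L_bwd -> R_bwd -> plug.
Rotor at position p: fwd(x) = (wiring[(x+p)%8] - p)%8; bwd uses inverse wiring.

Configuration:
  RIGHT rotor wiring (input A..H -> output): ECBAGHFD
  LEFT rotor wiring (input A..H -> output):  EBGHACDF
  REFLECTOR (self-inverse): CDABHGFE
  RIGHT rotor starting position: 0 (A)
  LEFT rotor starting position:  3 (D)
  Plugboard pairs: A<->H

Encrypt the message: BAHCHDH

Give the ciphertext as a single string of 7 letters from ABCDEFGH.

Char 1 ('B'): step: R->1, L=3; B->plug->B->R->A->L->E->refl->H->L'->C->R'->G->plug->G
Char 2 ('A'): step: R->2, L=3; A->plug->H->R->A->L->E->refl->H->L'->C->R'->G->plug->G
Char 3 ('H'): step: R->3, L=3; H->plug->A->R->F->L->B->refl->D->L'->H->R'->G->plug->G
Char 4 ('C'): step: R->4, L=3; C->plug->C->R->B->L->F->refl->G->L'->G->R'->F->plug->F
Char 5 ('H'): step: R->5, L=3; H->plug->A->R->C->L->H->refl->E->L'->A->R'->B->plug->B
Char 6 ('D'): step: R->6, L=3; D->plug->D->R->E->L->C->refl->A->L'->D->R'->E->plug->E
Char 7 ('H'): step: R->7, L=3; H->plug->A->R->E->L->C->refl->A->L'->D->R'->C->plug->C

Answer: GGGFBEC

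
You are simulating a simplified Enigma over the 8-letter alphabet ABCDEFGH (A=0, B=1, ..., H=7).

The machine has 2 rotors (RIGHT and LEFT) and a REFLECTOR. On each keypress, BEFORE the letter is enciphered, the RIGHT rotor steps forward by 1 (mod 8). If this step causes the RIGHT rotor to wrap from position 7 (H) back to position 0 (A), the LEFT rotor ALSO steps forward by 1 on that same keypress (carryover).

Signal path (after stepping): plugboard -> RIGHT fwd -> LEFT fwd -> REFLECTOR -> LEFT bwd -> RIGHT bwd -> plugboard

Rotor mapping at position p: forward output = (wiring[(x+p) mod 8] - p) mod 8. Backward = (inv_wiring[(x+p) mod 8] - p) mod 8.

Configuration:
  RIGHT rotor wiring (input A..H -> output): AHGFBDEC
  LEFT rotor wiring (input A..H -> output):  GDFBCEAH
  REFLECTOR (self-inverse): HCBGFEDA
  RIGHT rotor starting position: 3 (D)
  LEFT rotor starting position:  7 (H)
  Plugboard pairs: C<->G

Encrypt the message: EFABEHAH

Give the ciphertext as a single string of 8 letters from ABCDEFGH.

Char 1 ('E'): step: R->4, L=7; E->plug->E->R->E->L->C->refl->B->L'->H->R'->B->plug->B
Char 2 ('F'): step: R->5, L=7; F->plug->F->R->B->L->H->refl->A->L'->A->R'->G->plug->C
Char 3 ('A'): step: R->6, L=7; A->plug->A->R->G->L->F->refl->E->L'->C->R'->C->plug->G
Char 4 ('B'): step: R->7, L=7; B->plug->B->R->B->L->H->refl->A->L'->A->R'->C->plug->G
Char 5 ('E'): step: R->0, L->0 (L advanced); E->plug->E->R->B->L->D->refl->G->L'->A->R'->A->plug->A
Char 6 ('H'): step: R->1, L=0; H->plug->H->R->H->L->H->refl->A->L'->G->R'->A->plug->A
Char 7 ('A'): step: R->2, L=0; A->plug->A->R->E->L->C->refl->B->L'->D->R'->B->plug->B
Char 8 ('H'): step: R->3, L=0; H->plug->H->R->D->L->B->refl->C->L'->E->R'->G->plug->C

Answer: BCGGAABC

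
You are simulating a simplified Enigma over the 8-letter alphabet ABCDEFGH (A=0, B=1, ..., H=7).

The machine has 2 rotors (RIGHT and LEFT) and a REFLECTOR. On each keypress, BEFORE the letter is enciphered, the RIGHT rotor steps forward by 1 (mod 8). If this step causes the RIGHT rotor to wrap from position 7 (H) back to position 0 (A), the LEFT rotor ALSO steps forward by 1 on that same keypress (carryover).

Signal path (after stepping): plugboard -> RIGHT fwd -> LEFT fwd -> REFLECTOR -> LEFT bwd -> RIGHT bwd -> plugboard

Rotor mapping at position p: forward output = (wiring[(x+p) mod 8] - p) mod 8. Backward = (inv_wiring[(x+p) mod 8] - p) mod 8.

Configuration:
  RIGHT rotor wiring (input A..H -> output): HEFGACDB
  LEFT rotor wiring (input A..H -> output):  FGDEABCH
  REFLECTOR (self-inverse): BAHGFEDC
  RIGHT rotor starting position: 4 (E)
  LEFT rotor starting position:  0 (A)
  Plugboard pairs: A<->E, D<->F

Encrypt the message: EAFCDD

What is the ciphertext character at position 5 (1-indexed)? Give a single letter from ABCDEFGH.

Char 1 ('E'): step: R->5, L=0; E->plug->A->R->F->L->B->refl->A->L'->E->R'->C->plug->C
Char 2 ('A'): step: R->6, L=0; A->plug->E->R->H->L->H->refl->C->L'->G->R'->D->plug->F
Char 3 ('F'): step: R->7, L=0; F->plug->D->R->G->L->C->refl->H->L'->H->R'->E->plug->A
Char 4 ('C'): step: R->0, L->1 (L advanced); C->plug->C->R->F->L->B->refl->A->L'->E->R'->B->plug->B
Char 5 ('D'): step: R->1, L=1; D->plug->F->R->C->L->D->refl->G->L'->G->R'->H->plug->H

H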